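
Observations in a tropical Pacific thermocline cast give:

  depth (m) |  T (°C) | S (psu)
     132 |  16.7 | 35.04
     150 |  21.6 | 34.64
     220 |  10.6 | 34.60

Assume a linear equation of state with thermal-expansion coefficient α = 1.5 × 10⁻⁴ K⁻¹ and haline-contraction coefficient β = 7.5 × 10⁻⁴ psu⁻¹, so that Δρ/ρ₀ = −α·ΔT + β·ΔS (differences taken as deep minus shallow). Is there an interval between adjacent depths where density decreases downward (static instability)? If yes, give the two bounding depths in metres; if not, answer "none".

Evaluate Δρ/ρ₀ = −αΔT + βΔS across each adjacent pair:
  132–150 m: −αΔT+βΔS = −(1.5 × 10⁻⁴)(+4.9)+(7.5 × 10⁻⁴)(-0.40) = -1.0 × 10⁻³ → UNSTABLE
  150–220 m: −αΔT+βΔS = −(1.5 × 10⁻⁴)(-11.0)+(7.5 × 10⁻⁴)(-0.04) = 1.6 × 10⁻³ → stable
The 132–150 m interval has Δρ < 0: lighter water underlies denser water.

132–150 m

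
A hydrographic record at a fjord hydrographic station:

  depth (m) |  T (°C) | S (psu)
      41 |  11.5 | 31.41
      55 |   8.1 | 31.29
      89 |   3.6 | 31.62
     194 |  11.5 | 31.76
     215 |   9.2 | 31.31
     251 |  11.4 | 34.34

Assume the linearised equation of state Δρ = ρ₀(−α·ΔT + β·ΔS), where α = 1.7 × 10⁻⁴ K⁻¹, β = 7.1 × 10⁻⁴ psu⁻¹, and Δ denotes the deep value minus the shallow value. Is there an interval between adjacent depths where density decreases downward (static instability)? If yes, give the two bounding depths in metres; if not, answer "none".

Evaluate Δρ/ρ₀ = −αΔT + βΔS across each adjacent pair:
  41–55 m: −αΔT+βΔS = −(1.7 × 10⁻⁴)(-3.4)+(7.1 × 10⁻⁴)(-0.12) = 4.9 × 10⁻⁴ → stable
  55–89 m: −αΔT+βΔS = −(1.7 × 10⁻⁴)(-4.5)+(7.1 × 10⁻⁴)(+0.33) = 1.0 × 10⁻³ → stable
  89–194 m: −αΔT+βΔS = −(1.7 × 10⁻⁴)(+7.9)+(7.1 × 10⁻⁴)(+0.14) = -1.2 × 10⁻³ → UNSTABLE
  194–215 m: −αΔT+βΔS = −(1.7 × 10⁻⁴)(-2.3)+(7.1 × 10⁻⁴)(-0.45) = 7.2 × 10⁻⁵ → stable
  215–251 m: −αΔT+βΔS = −(1.7 × 10⁻⁴)(+2.2)+(7.1 × 10⁻⁴)(+3.03) = 1.8 × 10⁻³ → stable
The 89–194 m interval has Δρ < 0: lighter water underlies denser water.

89–194 m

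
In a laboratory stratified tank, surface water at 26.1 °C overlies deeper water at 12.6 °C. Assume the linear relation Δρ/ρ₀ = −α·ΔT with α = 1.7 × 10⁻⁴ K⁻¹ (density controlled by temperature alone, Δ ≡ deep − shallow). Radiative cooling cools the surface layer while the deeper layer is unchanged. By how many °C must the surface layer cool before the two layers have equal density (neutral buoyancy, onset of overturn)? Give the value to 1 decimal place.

13.5 °C

With temperature the only control, equal density requires T_surf′ = T_deep.
T_surf′ = 12.6 °C.
Cooling required: 26.1 − 12.6 = 13.5 °C.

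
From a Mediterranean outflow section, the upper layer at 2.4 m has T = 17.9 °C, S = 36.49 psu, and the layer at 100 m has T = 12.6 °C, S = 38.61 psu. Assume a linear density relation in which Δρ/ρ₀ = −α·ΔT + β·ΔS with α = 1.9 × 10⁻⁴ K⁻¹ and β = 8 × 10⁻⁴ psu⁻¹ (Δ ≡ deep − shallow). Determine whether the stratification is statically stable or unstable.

stable

ΔT = 12.6 − 17.9 = -5.3 K and ΔS = 38.61 − 36.49 = +2.12 psu (deep − shallow).
−αΔT = 1.007 × 10⁻³; βΔS = 1.696 × 10⁻³; sum Δρ/ρ₀ = 2.703 × 10⁻³.
Δρ/ρ₀ > 0, so Δρ > 0: deeper water is denser → statically stable.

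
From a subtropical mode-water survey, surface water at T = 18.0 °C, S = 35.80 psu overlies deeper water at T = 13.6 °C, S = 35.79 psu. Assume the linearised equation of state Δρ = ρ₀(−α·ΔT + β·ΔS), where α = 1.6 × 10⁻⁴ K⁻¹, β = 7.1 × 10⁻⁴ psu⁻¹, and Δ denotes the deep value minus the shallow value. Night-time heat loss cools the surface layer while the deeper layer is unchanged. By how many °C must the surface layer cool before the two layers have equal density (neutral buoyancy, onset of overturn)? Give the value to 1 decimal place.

4.4 °C

Neutral buoyancy requires Δρ = 0, i.e. −α(T_deep − T_surf′) + β(S_deep − S_surf) = 0.
T_surf′ = T_deep − (β/α)·ΔS = 13.6 − (7.1 × 10⁻⁴/1.6 × 10⁻⁴)·(-0.01) = 13.644 °C.
Cooling required: 18.0 − (13.644) = 4.356 °C.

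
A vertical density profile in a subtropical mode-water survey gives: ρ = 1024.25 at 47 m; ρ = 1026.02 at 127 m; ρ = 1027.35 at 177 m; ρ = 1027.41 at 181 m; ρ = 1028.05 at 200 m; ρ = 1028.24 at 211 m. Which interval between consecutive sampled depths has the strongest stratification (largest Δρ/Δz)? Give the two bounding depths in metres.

Compute the density gradient over each adjacent pair:
  47–127 m: Δρ/Δz = 1.77/80 = 0.022 kg m⁻⁴
  127–177 m: Δρ/Δz = 1.33/50 = 0.027 kg m⁻⁴
  177–181 m: Δρ/Δz = 0.06/4 = 0.015 kg m⁻⁴
  181–200 m: Δρ/Δz = 0.64/19 = 0.034 kg m⁻⁴
  200–211 m: Δρ/Δz = 0.19/11 = 0.017 kg m⁻⁴
The largest gradient is in the 181–200 m interval — the pycnocline.

181–200 m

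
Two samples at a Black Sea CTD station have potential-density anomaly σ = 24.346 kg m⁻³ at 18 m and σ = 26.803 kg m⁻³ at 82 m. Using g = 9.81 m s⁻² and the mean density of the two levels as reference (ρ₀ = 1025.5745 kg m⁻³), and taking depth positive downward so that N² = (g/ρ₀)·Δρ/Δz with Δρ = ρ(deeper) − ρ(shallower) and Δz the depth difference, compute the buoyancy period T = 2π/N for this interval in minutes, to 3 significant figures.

Δρ = 1026.803 − 1024.346 = 2.457 kg m⁻³ over Δz = 82 − 18 = 64 m.
N² = (9.81/1025.5745) × (2.457/64) = 3.6722 × 10⁻⁴ s⁻².
N = √(3.6722 × 10⁻⁴) = 0.019163 rad s⁻¹, so T = 2π/N = 327.88 s = 5.4647 min ≈ 5.46 min.

5.46 min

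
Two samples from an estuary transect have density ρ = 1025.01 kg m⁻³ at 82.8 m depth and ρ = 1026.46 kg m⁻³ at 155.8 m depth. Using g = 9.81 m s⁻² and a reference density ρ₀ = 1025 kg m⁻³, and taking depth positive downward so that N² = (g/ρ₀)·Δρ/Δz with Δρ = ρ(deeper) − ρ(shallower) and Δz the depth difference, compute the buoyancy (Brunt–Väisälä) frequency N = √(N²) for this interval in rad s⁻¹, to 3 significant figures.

Δρ = 1026.46 − 1025.01 = 1.45 kg m⁻³ over Δz = 155.8 − 82.8 = 73 m.
N² = (9.81/1025) × (1.45/73) = 1.9010 × 10⁻⁴ s⁻².
N = √(1.9010 × 10⁻⁴) = 0.013788 rad s⁻¹ ≈ 0.0138 rad s⁻¹.

0.0138 rad s⁻¹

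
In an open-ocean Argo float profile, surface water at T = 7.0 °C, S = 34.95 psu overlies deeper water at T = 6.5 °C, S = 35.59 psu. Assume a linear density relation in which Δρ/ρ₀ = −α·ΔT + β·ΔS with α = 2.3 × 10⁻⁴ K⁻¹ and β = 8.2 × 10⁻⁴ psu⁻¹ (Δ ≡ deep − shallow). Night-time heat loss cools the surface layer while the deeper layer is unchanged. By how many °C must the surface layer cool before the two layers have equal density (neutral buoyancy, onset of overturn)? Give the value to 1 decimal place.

Neutral buoyancy requires Δρ = 0, i.e. −α(T_deep − T_surf′) + β(S_deep − S_surf) = 0.
T_surf′ = T_deep − (β/α)·ΔS = 6.5 − (8.2 × 10⁻⁴/2.3 × 10⁻⁴)·(+0.64) = 4.218 °C.
Cooling required: 7.0 − (4.218) = 2.782 °C.

2.8 °C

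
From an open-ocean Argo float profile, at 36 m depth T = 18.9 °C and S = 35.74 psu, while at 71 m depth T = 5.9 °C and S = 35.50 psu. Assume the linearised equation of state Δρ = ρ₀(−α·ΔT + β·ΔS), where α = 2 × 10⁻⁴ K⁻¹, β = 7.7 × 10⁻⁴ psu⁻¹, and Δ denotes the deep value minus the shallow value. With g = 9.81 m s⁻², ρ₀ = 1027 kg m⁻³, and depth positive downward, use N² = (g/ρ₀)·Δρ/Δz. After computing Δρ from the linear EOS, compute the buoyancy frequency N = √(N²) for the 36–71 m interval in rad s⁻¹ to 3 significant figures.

0.0260 rad s⁻¹

ΔT = -13.0 K, ΔS = -0.24 psu (deep − shallow).
Δρ/ρ₀ = −αΔT + βΔS = 2.60 × 10⁻³ − 1.848 × 10⁻⁴ = 2.4152 × 10⁻³, so Δρ ≈ 2.480 kg m⁻³.
N² = (g/ρ₀)·Δρ/Δz = g·(Δρ/ρ₀)/Δz = 9.81 × 2.4152 × 10⁻³ / 35 = 6.7695 × 10⁻⁴ s⁻².
N = √(6.7695 × 10⁻⁴) = 0.026018 rad s⁻¹ ≈ 0.0260 rad s⁻¹.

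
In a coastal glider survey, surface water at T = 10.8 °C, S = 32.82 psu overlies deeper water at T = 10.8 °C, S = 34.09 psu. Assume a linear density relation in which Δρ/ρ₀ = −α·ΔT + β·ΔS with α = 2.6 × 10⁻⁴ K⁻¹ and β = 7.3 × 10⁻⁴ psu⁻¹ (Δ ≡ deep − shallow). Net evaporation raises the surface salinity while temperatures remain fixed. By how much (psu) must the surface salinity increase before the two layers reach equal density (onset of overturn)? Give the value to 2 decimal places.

1.27 psu

Neutral buoyancy requires −α(T_deep − T_surf) + β(S_deep − S_surf′) = 0.
S_surf′ = S_deep − (α/β)·ΔT = 34.09 − (2.6 × 10⁻⁴/7.3 × 10⁻⁴)·(+0.0) = 34.0900 psu.
Increase required: 34.0900 − 32.82 = 1.2700 psu.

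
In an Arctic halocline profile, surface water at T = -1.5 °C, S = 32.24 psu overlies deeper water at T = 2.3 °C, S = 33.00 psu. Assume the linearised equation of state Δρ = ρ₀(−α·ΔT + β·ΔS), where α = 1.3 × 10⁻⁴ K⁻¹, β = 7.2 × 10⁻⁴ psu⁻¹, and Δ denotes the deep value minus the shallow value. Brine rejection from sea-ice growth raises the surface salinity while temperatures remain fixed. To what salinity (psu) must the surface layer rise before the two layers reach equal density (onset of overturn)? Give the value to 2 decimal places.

32.31 psu

Neutral buoyancy requires −α(T_deep − T_surf) + β(S_deep − S_surf′) = 0.
S_surf′ = S_deep − (α/β)·ΔT = 33.00 − (1.3 × 10⁻⁴/7.2 × 10⁻⁴)·(+3.8) = 32.3139 psu.
Increase required: 32.3139 − 32.24 = 0.0739 psu.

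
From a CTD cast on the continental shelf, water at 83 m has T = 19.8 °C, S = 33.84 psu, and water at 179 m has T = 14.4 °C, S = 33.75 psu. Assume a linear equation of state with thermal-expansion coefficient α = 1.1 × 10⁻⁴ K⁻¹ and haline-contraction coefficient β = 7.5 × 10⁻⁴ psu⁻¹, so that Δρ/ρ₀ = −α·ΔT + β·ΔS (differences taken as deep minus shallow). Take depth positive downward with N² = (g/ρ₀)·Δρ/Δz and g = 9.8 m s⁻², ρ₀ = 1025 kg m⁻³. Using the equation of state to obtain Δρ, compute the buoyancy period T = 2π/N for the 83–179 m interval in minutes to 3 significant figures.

14.3 min

ΔT = -5.4 K, ΔS = -0.09 psu (deep − shallow).
Δρ/ρ₀ = −αΔT + βΔS = 5.94 × 10⁻⁴ − 6.75 × 10⁻⁵ = 5.265 × 10⁻⁴, so Δρ ≈ 0.5397 kg m⁻³.
N² = (g/ρ₀)·Δρ/Δz = g·(Δρ/ρ₀)/Δz = 9.8 × 5.265 × 10⁻⁴ / 96 = 5.3747 × 10⁻⁵ s⁻².
N = √(5.3747 × 10⁻⁵) = 7.3312 × 10⁻³ rad s⁻¹ → T = 2π/N = 857.05 s = 14.284 min ≈ 14.3 min.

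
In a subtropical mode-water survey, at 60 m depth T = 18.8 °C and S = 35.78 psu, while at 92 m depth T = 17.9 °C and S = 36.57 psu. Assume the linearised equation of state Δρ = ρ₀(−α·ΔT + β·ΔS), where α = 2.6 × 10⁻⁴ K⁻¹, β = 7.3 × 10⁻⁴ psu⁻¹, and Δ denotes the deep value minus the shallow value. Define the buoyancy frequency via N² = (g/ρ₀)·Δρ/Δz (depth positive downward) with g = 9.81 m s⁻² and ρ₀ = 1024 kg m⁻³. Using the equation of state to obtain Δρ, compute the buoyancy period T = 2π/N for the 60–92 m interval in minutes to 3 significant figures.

ΔT = -0.9 K, ΔS = +0.79 psu (deep − shallow).
Δρ/ρ₀ = −αΔT + βΔS = 2.34 × 10⁻⁴ + 5.767 × 10⁻⁴ = 8.107 × 10⁻⁴, so Δρ ≈ 0.8302 kg m⁻³.
N² = (g/ρ₀)·Δρ/Δz = g·(Δρ/ρ₀)/Δz = 9.81 × 8.107 × 10⁻⁴ / 32 = 2.4853 × 10⁻⁴ s⁻².
N = √(2.4853 × 10⁻⁴) = 0.015765 rad s⁻¹ → T = 2π/N = 398.55 s = 6.6425 min ≈ 6.64 min.

6.64 min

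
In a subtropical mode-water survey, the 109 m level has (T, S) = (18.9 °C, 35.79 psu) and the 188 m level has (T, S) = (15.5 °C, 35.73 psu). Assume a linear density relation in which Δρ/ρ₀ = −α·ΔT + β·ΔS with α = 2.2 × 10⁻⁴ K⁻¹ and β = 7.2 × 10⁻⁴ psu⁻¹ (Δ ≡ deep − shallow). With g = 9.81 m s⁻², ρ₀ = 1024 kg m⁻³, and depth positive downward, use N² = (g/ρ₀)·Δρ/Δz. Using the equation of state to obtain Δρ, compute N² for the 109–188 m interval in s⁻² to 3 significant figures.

8.75 × 10⁻⁵ s⁻²

ΔT = -3.4 K, ΔS = -0.06 psu (deep − shallow).
Δρ/ρ₀ = −αΔT + βΔS = 7.48 × 10⁻⁴ − 4.32 × 10⁻⁵ = 7.048 × 10⁻⁴, so Δρ ≈ 0.7217 kg m⁻³.
N² = (g/ρ₀)·Δρ/Δz = g·(Δρ/ρ₀)/Δz = 9.81 × 7.048 × 10⁻⁴ / 79 = 8.7520 × 10⁻⁵ s⁻² ≈ 8.75 × 10⁻⁵ s⁻².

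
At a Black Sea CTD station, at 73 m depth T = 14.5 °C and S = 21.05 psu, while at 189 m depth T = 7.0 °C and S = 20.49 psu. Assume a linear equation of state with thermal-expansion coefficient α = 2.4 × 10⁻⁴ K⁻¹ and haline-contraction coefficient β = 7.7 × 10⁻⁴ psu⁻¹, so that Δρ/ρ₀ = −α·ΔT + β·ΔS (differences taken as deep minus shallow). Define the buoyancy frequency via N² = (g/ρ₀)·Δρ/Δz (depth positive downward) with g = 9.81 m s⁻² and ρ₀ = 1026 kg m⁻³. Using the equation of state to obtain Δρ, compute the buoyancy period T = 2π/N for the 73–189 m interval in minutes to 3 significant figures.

9.73 min

ΔT = -7.5 K, ΔS = -0.56 psu (deep − shallow).
Δρ/ρ₀ = −αΔT + βΔS = 1.80 × 10⁻³ − 4.312 × 10⁻⁴ = 1.3688 × 10⁻³, so Δρ ≈ 1.404 kg m⁻³.
N² = (g/ρ₀)·Δρ/Δz = g·(Δρ/ρ₀)/Δz = 9.81 × 1.3688 × 10⁻³ / 116 = 1.1576 × 10⁻⁴ s⁻².
N = √(1.1576 × 10⁻⁴) = 0.010759 rad s⁻¹ → T = 2π/N = 583.99 s = 9.7332 min ≈ 9.73 min.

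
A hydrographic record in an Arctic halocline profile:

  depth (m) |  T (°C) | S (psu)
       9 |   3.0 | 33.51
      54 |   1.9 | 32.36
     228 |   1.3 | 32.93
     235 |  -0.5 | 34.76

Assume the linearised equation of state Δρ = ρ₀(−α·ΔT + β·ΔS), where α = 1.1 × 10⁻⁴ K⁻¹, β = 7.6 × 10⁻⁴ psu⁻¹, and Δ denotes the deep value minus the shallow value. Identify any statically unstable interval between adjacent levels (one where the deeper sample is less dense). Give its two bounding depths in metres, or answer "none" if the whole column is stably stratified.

Evaluate Δρ/ρ₀ = −αΔT + βΔS across each adjacent pair:
  9–54 m: −αΔT+βΔS = −(1.1 × 10⁻⁴)(-1.1)+(7.6 × 10⁻⁴)(-1.15) = -7.5 × 10⁻⁴ → UNSTABLE
  54–228 m: −αΔT+βΔS = −(1.1 × 10⁻⁴)(-0.6)+(7.6 × 10⁻⁴)(+0.57) = 5.0 × 10⁻⁴ → stable
  228–235 m: −αΔT+βΔS = −(1.1 × 10⁻⁴)(-1.8)+(7.6 × 10⁻⁴)(+1.83) = 1.6 × 10⁻³ → stable
The 9–54 m interval has Δρ < 0: lighter water underlies denser water.

9–54 m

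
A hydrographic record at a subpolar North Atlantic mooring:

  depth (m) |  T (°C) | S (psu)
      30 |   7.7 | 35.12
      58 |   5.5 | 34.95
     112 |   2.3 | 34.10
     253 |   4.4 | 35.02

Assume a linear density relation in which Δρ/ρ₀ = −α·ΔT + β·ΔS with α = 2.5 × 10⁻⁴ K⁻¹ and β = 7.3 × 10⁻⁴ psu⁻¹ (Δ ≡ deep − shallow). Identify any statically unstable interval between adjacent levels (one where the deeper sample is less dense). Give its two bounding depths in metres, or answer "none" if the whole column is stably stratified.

Evaluate Δρ/ρ₀ = −αΔT + βΔS across each adjacent pair:
  30–58 m: −αΔT+βΔS = −(2.5 × 10⁻⁴)(-2.2)+(7.3 × 10⁻⁴)(-0.17) = 4.3 × 10⁻⁴ → stable
  58–112 m: −αΔT+βΔS = −(2.5 × 10⁻⁴)(-3.2)+(7.3 × 10⁻⁴)(-0.85) = 1.8 × 10⁻⁴ → stable
  112–253 m: −αΔT+βΔS = −(2.5 × 10⁻⁴)(+2.1)+(7.3 × 10⁻⁴)(+0.92) = 1.5 × 10⁻⁴ → stable
Every interval has Δρ > 0: the column is stably stratified throughout.

none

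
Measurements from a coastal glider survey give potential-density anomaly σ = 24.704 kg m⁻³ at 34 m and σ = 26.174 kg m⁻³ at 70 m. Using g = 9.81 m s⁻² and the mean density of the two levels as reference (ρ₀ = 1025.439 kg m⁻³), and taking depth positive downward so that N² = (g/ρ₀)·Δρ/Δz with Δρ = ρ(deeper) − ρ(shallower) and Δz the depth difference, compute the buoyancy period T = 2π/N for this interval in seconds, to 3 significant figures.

318 s

Δρ = 1026.174 − 1024.704 = 1.470 kg m⁻³ over Δz = 70 − 34 = 36 m.
N² = (9.81/1025.439) × (1.470/36) = 3.9064 × 10⁻⁴ s⁻².
N = √(3.9064 × 10⁻⁴) = 0.019765 rad s⁻¹, so T = 2π/N = 317.89 s ≈ 318 s.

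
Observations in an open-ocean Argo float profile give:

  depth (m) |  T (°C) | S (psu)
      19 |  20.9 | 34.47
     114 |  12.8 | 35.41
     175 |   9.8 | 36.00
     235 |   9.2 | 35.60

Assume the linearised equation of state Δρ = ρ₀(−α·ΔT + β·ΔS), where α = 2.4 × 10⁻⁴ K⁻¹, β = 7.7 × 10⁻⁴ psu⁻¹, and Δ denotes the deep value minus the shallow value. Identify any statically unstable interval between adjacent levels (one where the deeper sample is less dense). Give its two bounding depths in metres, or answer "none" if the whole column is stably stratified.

Evaluate Δρ/ρ₀ = −αΔT + βΔS across each adjacent pair:
  19–114 m: −αΔT+βΔS = −(2.4 × 10⁻⁴)(-8.1)+(7.7 × 10⁻⁴)(+0.94) = 2.7 × 10⁻³ → stable
  114–175 m: −αΔT+βΔS = −(2.4 × 10⁻⁴)(-3.0)+(7.7 × 10⁻⁴)(+0.59) = 1.2 × 10⁻³ → stable
  175–235 m: −αΔT+βΔS = −(2.4 × 10⁻⁴)(-0.6)+(7.7 × 10⁻⁴)(-0.40) = -1.6 × 10⁻⁴ → UNSTABLE
The 175–235 m interval has Δρ < 0: lighter water underlies denser water.

175–235 m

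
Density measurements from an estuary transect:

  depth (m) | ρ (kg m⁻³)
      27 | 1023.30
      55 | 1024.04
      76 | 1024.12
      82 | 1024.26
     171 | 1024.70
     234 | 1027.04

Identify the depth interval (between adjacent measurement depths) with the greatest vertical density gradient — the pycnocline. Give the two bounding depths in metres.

171–234 m

Compute the density gradient over each adjacent pair:
  27–55 m: Δρ/Δz = 0.74/28 = 0.026 kg m⁻⁴
  55–76 m: Δρ/Δz = 0.08/21 = 3.8 × 10⁻³ kg m⁻⁴
  76–82 m: Δρ/Δz = 0.14/6 = 0.023 kg m⁻⁴
  82–171 m: Δρ/Δz = 0.44/89 = 4.9 × 10⁻³ kg m⁻⁴
  171–234 m: Δρ/Δz = 2.34/63 = 0.037 kg m⁻⁴
The largest gradient is in the 171–234 m interval — the pycnocline.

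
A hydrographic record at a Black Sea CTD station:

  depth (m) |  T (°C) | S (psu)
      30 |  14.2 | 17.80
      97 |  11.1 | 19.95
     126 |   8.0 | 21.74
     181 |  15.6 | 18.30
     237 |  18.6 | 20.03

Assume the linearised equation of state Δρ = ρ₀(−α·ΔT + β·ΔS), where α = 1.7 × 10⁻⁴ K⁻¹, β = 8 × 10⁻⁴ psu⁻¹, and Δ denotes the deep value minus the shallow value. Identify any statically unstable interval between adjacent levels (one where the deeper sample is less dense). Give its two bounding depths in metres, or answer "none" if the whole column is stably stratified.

126–181 m

Evaluate Δρ/ρ₀ = −αΔT + βΔS across each adjacent pair:
  30–97 m: −αΔT+βΔS = −(1.7 × 10⁻⁴)(-3.1)+(8 × 10⁻⁴)(+2.15) = 2.2 × 10⁻³ → stable
  97–126 m: −αΔT+βΔS = −(1.7 × 10⁻⁴)(-3.1)+(8 × 10⁻⁴)(+1.79) = 2.0 × 10⁻³ → stable
  126–181 m: −αΔT+βΔS = −(1.7 × 10⁻⁴)(+7.6)+(8 × 10⁻⁴)(-3.44) = -4.0 × 10⁻³ → UNSTABLE
  181–237 m: −αΔT+βΔS = −(1.7 × 10⁻⁴)(+3.0)+(8 × 10⁻⁴)(+1.73) = 8.7 × 10⁻⁴ → stable
The 126–181 m interval has Δρ < 0: lighter water underlies denser water.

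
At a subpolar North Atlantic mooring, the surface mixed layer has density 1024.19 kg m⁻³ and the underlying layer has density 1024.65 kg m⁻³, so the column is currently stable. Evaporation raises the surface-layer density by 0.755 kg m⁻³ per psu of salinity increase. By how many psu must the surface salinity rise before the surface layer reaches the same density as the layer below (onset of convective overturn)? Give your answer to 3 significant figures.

0.609 psu

Density deficit of the surface layer: 1024.65 − 1024.19 = 0.46 kg m⁻³.
Required change = 0.46 / 0.755 = 0.609 psu.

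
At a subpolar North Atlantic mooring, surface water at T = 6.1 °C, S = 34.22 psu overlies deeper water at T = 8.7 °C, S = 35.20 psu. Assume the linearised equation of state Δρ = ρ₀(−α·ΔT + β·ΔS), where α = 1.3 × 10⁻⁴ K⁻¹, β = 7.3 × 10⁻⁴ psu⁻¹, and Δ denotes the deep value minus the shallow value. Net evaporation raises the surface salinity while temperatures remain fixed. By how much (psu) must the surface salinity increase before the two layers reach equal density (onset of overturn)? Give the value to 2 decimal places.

Neutral buoyancy requires −α(T_deep − T_surf) + β(S_deep − S_surf′) = 0.
S_surf′ = S_deep − (α/β)·ΔT = 35.20 − (1.3 × 10⁻⁴/7.3 × 10⁻⁴)·(+2.6) = 34.7370 psu.
Increase required: 34.7370 − 34.22 = 0.5170 psu.

0.52 psu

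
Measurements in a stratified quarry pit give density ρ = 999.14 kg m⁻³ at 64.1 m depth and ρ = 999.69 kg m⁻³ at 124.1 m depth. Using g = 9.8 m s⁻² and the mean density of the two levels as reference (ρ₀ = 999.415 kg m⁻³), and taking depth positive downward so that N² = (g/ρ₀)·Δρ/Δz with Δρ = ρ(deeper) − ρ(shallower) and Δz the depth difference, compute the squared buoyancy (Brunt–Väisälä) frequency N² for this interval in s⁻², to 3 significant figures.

8.99 × 10⁻⁵ s⁻²

Δρ = 999.69 − 999.14 = 0.55 kg m⁻³ over Δz = 124.1 − 64.1 = 60 m.
N² = (9.8/999.415) × (0.55/60) = 8.9886 × 10⁻⁵ s⁻² ≈ 8.99 × 10⁻⁵ s⁻².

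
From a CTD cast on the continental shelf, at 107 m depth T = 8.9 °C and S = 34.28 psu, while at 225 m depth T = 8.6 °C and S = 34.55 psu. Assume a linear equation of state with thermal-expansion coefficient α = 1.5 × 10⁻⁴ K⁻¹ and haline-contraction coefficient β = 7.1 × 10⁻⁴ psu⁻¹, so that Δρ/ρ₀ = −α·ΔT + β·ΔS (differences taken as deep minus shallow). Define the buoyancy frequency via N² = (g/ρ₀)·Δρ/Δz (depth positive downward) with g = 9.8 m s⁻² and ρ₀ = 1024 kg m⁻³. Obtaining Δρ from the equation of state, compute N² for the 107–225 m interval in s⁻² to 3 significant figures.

ΔT = -0.3 K, ΔS = +0.27 psu (deep − shallow).
Δρ/ρ₀ = −αΔT + βΔS = 4.50 × 10⁻⁵ + 1.917 × 10⁻⁴ = 2.367 × 10⁻⁴, so Δρ ≈ 0.2424 kg m⁻³.
N² = (g/ρ₀)·Δρ/Δz = g·(Δρ/ρ₀)/Δz = 9.8 × 2.367 × 10⁻⁴ / 118 = 1.9658 × 10⁻⁵ s⁻² ≈ 1.97 × 10⁻⁵ s⁻².

1.97 × 10⁻⁵ s⁻²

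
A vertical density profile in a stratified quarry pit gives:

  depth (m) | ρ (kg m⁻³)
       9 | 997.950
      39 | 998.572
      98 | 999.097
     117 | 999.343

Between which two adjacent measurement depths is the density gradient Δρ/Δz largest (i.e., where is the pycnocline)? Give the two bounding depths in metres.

Compute the density gradient over each adjacent pair:
  9–39 m: Δρ/Δz = 0.622/30 = 0.021 kg m⁻⁴
  39–98 m: Δρ/Δz = 0.525/59 = 8.9 × 10⁻³ kg m⁻⁴
  98–117 m: Δρ/Δz = 0.246/19 = 0.013 kg m⁻⁴
The largest gradient is in the 9–39 m interval — the pycnocline.

9–39 m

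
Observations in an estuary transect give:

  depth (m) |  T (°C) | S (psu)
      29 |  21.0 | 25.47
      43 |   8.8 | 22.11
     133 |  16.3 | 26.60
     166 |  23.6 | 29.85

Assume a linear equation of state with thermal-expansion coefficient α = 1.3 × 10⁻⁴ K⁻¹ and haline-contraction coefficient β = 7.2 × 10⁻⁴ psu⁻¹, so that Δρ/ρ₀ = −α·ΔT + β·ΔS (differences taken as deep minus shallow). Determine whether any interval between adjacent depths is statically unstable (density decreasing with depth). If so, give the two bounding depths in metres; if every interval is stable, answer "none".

Evaluate Δρ/ρ₀ = −αΔT + βΔS across each adjacent pair:
  29–43 m: −αΔT+βΔS = −(1.3 × 10⁻⁴)(-12.2)+(7.2 × 10⁻⁴)(-3.36) = -8.3 × 10⁻⁴ → UNSTABLE
  43–133 m: −αΔT+βΔS = −(1.3 × 10⁻⁴)(+7.5)+(7.2 × 10⁻⁴)(+4.49) = 2.3 × 10⁻³ → stable
  133–166 m: −αΔT+βΔS = −(1.3 × 10⁻⁴)(+7.3)+(7.2 × 10⁻⁴)(+3.25) = 1.4 × 10⁻³ → stable
The 29–43 m interval has Δρ < 0: lighter water underlies denser water.

29–43 m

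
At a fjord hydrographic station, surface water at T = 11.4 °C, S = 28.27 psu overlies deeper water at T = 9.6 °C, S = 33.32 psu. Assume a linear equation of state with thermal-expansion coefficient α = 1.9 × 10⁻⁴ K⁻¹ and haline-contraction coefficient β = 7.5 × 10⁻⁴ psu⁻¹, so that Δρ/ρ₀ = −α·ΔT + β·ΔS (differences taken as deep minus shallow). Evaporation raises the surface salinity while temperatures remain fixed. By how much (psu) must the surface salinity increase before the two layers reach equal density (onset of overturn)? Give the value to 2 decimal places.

Neutral buoyancy requires −α(T_deep − T_surf) + β(S_deep − S_surf′) = 0.
S_surf′ = S_deep − (α/β)·ΔT = 33.32 − (1.9 × 10⁻⁴/7.5 × 10⁻⁴)·(-1.8) = 33.7760 psu.
Increase required: 33.7760 − 28.27 = 5.5060 psu.

5.51 psu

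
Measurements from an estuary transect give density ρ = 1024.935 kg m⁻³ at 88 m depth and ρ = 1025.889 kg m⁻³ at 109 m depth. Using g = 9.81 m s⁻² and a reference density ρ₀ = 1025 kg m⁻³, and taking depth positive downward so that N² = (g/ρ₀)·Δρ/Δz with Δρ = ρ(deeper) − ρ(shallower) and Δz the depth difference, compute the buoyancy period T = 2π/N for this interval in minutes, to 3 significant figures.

5.02 min

Δρ = 1025.889 − 1024.935 = 0.954 kg m⁻³ over Δz = 109 − 88 = 21 m.
N² = (9.81/1025) × (0.954/21) = 4.3478 × 10⁻⁴ s⁻².
N = √(4.3478 × 10⁻⁴) = 0.020851 rad s⁻¹, so T = 2π/N = 301.34 s = 5.0223 min ≈ 5.02 min.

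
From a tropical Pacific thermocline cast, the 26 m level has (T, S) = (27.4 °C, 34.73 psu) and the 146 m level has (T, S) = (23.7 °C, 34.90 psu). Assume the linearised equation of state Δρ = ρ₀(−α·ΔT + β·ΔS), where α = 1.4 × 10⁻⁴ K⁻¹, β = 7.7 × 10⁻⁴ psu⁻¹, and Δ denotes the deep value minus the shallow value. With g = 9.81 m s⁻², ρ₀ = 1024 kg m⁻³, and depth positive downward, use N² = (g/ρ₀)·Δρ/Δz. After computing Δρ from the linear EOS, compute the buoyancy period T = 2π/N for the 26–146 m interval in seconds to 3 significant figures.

ΔT = -3.7 K, ΔS = +0.17 psu (deep − shallow).
Δρ/ρ₀ = −αΔT + βΔS = 5.18 × 10⁻⁴ + 1.309 × 10⁻⁴ = 6.489 × 10⁻⁴, so Δρ ≈ 0.6645 kg m⁻³.
N² = (g/ρ₀)·Δρ/Δz = g·(Δρ/ρ₀)/Δz = 9.81 × 6.489 × 10⁻⁴ / 120 = 5.3048 × 10⁻⁵ s⁻².
N = √(5.3048 × 10⁻⁵) = 7.2834 × 10⁻³ rad s⁻¹ → T = 2π/N = 862.67 s ≈ 863 s.

863 s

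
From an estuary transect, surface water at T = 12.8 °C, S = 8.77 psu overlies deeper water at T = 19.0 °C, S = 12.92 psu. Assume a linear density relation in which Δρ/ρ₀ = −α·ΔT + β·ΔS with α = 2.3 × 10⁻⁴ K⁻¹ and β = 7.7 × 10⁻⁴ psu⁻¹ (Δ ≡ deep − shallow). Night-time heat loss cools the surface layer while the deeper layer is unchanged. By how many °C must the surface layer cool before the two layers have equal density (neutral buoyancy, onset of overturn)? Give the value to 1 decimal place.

7.7 °C

Neutral buoyancy requires Δρ = 0, i.e. −α(T_deep − T_surf′) + β(S_deep − S_surf) = 0.
T_surf′ = T_deep − (β/α)·ΔS = 19.0 − (7.7 × 10⁻⁴/2.3 × 10⁻⁴)·(+4.15) = 5.107 °C.
Cooling required: 12.8 − (5.107) = 7.693 °C.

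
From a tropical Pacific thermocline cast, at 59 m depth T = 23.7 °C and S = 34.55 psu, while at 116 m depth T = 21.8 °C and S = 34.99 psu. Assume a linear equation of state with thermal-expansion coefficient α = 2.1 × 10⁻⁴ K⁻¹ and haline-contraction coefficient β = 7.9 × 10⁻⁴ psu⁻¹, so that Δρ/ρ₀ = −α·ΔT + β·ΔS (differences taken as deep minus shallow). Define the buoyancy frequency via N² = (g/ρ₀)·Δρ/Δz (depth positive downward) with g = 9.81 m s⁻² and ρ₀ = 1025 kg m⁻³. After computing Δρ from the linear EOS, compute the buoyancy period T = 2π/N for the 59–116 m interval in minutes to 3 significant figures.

ΔT = -1.9 K, ΔS = +0.44 psu (deep − shallow).
Δρ/ρ₀ = −αΔT + βΔS = 3.99 × 10⁻⁴ + 3.476 × 10⁻⁴ = 7.466 × 10⁻⁴, so Δρ ≈ 0.7653 kg m⁻³.
N² = (g/ρ₀)·Δρ/Δz = g·(Δρ/ρ₀)/Δz = 9.81 × 7.466 × 10⁻⁴ / 57 = 1.2849 × 10⁻⁴ s⁻².
N = √(1.2849 × 10⁻⁴) = 0.011335 rad s⁻¹ → T = 2π/N = 554.32 s = 9.2387 min ≈ 9.24 min.

9.24 min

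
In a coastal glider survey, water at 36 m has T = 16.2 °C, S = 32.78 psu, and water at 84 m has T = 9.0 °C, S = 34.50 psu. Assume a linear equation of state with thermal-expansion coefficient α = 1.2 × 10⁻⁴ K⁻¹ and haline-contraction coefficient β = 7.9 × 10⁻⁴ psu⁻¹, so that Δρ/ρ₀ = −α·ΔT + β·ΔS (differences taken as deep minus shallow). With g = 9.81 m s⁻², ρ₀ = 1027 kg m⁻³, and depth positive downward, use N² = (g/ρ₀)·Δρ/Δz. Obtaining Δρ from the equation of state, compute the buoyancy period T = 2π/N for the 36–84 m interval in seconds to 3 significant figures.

ΔT = -7.2 K, ΔS = +1.72 psu (deep − shallow).
Δρ/ρ₀ = −αΔT + βΔS = 8.64 × 10⁻⁴ + 1.3588 × 10⁻³ = 2.2228 × 10⁻³, so Δρ ≈ 2.283 kg m⁻³.
N² = (g/ρ₀)·Δρ/Δz = g·(Δρ/ρ₀)/Δz = 9.81 × 2.2228 × 10⁻³ / 48 = 4.5428 × 10⁻⁴ s⁻².
N = √(4.5428 × 10⁻⁴) = 0.021314 rad s⁻¹ → T = 2π/N = 294.79 s ≈ 295 s.

295 s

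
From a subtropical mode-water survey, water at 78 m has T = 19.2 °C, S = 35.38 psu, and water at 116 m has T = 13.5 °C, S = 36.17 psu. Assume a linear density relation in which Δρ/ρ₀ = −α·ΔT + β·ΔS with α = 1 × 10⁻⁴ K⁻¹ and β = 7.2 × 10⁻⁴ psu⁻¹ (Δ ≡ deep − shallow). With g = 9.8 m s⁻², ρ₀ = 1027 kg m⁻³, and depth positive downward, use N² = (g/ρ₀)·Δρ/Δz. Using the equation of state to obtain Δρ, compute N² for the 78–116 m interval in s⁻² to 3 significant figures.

ΔT = -5.7 K, ΔS = +0.79 psu (deep − shallow).
Δρ/ρ₀ = −αΔT + βΔS = 5.70 × 10⁻⁴ + 5.688 × 10⁻⁴ = 1.1388 × 10⁻³, so Δρ ≈ 1.170 kg m⁻³.
N² = (g/ρ₀)·Δρ/Δz = g·(Δρ/ρ₀)/Δz = 9.8 × 1.1388 × 10⁻³ / 38 = 2.9369 × 10⁻⁴ s⁻² ≈ 2.94 × 10⁻⁴ s⁻².

2.94 × 10⁻⁴ s⁻²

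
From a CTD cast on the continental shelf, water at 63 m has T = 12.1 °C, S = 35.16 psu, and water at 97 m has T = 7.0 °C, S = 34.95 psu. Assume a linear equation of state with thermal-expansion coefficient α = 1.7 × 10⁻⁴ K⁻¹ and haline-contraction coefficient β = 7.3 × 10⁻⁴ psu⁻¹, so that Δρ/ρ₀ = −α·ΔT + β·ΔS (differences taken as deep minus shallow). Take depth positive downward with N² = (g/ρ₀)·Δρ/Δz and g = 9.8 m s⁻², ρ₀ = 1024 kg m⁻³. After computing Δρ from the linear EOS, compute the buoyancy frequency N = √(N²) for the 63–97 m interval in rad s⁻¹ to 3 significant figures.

ΔT = -5.1 K, ΔS = -0.21 psu (deep − shallow).
Δρ/ρ₀ = −αΔT + βΔS = 8.67 × 10⁻⁴ − 1.533 × 10⁻⁴ = 7.137 × 10⁻⁴, so Δρ ≈ 0.7308 kg m⁻³.
N² = (g/ρ₀)·Δρ/Δz = g·(Δρ/ρ₀)/Δz = 9.8 × 7.137 × 10⁻⁴ / 34 = 2.0571 × 10⁻⁴ s⁻².
N = √(2.0571 × 10⁻⁴) = 0.014343 rad s⁻¹ ≈ 0.0143 rad s⁻¹.

0.0143 rad s⁻¹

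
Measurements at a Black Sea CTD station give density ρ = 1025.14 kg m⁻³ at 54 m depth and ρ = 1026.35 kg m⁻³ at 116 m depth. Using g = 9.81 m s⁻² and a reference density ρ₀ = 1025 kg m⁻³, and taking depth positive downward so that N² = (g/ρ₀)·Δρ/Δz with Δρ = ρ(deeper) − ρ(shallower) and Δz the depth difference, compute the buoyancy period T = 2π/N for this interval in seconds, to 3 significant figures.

Δρ = 1026.35 − 1025.14 = 1.21 kg m⁻³ over Δz = 116 − 54 = 62 m.
N² = (9.81/1025) × (1.21/62) = 1.8678 × 10⁻⁴ s⁻².
N = √(1.8678 × 10⁻⁴) = 0.013667 rad s⁻¹, so T = 2π/N = 459.73 s ≈ 460 s.

460 s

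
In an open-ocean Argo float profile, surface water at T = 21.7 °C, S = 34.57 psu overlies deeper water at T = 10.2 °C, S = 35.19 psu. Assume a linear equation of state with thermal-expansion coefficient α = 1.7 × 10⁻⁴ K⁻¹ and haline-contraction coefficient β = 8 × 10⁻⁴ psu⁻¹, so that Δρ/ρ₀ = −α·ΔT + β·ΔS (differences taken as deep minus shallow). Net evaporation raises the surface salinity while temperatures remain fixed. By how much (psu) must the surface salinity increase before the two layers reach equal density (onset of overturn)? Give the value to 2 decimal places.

3.06 psu

Neutral buoyancy requires −α(T_deep − T_surf) + β(S_deep − S_surf′) = 0.
S_surf′ = S_deep − (α/β)·ΔT = 35.19 − (1.7 × 10⁻⁴/8 × 10⁻⁴)·(-11.5) = 37.6337 psu.
Increase required: 37.6337 − 34.57 = 3.0637 psu.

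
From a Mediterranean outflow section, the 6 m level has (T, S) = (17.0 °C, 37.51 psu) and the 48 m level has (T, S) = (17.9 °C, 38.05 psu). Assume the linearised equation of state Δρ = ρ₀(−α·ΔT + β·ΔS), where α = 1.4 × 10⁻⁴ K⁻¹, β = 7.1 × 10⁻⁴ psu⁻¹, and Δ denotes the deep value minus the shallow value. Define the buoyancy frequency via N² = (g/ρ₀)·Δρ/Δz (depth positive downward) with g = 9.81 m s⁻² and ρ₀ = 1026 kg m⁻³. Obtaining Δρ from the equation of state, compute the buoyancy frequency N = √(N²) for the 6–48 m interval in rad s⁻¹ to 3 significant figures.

7.75 × 10⁻³ rad s⁻¹

ΔT = +0.9 K, ΔS = +0.54 psu (deep − shallow).
Δρ/ρ₀ = −αΔT + βΔS = -1.26 × 10⁻⁴ + 3.834 × 10⁻⁴ = 2.574 × 10⁻⁴, so Δρ ≈ 0.2641 kg m⁻³.
N² = (g/ρ₀)·Δρ/Δz = g·(Δρ/ρ₀)/Δz = 9.81 × 2.574 × 10⁻⁴ / 42 = 6.0121 × 10⁻⁵ s⁻².
N = √(6.0121 × 10⁻⁵) = 7.7538 × 10⁻³ rad s⁻¹ ≈ 7.75 × 10⁻³ rad s⁻¹.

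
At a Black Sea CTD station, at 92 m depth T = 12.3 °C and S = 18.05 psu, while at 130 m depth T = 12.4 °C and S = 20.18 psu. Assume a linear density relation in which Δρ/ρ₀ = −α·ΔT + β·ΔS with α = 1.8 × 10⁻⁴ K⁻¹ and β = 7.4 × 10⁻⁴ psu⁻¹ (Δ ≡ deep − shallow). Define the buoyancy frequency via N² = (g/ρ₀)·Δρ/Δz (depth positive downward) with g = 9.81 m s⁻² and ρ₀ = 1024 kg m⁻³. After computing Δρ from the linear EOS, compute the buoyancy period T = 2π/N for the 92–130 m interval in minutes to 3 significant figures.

ΔT = +0.1 K, ΔS = +2.13 psu (deep − shallow).
Δρ/ρ₀ = −αΔT + βΔS = -1.80 × 10⁻⁵ + 1.5762 × 10⁻³ = 1.5582 × 10⁻³, so Δρ ≈ 1.596 kg m⁻³.
N² = (g/ρ₀)·Δρ/Δz = g·(Δρ/ρ₀)/Δz = 9.81 × 1.5582 × 10⁻³ / 38 = 4.0226 × 10⁻⁴ s⁻².
N = √(4.0226 × 10⁻⁴) = 0.020056 rad s⁻¹ → T = 2π/N = 313.28 s = 5.2213 min ≈ 5.22 min.

5.22 min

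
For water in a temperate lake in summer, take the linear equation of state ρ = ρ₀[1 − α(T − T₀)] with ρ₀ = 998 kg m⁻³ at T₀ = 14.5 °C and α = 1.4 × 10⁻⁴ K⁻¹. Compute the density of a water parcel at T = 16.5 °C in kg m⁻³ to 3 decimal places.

T − T₀ = +2.0 K.
Bracket = 1 − α·(+2.0) = 1 + (-2.80 × 10⁻⁴) = 0.9997200.
ρ = 998 × 0.9997200 = 997.721 kg m⁻³.

997.721 kg m⁻³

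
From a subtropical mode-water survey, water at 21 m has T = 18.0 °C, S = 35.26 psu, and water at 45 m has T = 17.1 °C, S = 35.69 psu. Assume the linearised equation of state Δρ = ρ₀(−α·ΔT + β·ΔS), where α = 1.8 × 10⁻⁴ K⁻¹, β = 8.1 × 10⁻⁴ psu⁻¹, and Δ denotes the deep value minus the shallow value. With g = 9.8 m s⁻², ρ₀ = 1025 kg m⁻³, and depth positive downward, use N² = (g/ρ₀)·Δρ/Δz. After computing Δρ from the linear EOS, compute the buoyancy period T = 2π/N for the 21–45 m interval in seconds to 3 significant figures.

435 s

ΔT = -0.9 K, ΔS = +0.43 psu (deep − shallow).
Δρ/ρ₀ = −αΔT + βΔS = 1.62 × 10⁻⁴ + 3.483 × 10⁻⁴ = 5.103 × 10⁻⁴, so Δρ ≈ 0.5231 kg m⁻³.
N² = (g/ρ₀)·Δρ/Δz = g·(Δρ/ρ₀)/Δz = 9.8 × 5.103 × 10⁻⁴ / 24 = 2.0837 × 10⁻⁴ s⁻².
N = √(2.0837 × 10⁻⁴) = 0.014435 rad s⁻¹ → T = 2π/N = 435.27 s ≈ 435 s.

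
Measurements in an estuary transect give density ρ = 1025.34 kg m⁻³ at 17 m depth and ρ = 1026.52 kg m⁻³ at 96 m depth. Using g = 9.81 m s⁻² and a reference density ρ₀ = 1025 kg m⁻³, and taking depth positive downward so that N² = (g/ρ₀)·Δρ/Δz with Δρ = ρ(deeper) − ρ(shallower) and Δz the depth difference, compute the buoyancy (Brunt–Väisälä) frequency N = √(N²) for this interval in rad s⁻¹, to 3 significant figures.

Δρ = 1026.52 − 1025.34 = 1.18 kg m⁻³ over Δz = 96 − 17 = 79 m.
N² = (9.81/1025) × (1.18/79) = 1.4296 × 10⁻⁴ s⁻².
N = √(1.4296 × 10⁻⁴) = 0.011957 rad s⁻¹ ≈ 0.0120 rad s⁻¹.

0.0120 rad s⁻¹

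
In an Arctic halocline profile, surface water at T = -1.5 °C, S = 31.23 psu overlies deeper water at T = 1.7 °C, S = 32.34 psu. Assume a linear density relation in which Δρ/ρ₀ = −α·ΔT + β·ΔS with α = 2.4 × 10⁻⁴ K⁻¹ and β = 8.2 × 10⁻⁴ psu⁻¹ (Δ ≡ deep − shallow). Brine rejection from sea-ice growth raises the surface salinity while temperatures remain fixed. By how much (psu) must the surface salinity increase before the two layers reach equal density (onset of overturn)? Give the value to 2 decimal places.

0.17 psu

Neutral buoyancy requires −α(T_deep − T_surf) + β(S_deep − S_surf′) = 0.
S_surf′ = S_deep − (α/β)·ΔT = 32.34 − (2.4 × 10⁻⁴/8.2 × 10⁻⁴)·(+3.2) = 31.4034 psu.
Increase required: 31.4034 − 31.23 = 0.1734 psu.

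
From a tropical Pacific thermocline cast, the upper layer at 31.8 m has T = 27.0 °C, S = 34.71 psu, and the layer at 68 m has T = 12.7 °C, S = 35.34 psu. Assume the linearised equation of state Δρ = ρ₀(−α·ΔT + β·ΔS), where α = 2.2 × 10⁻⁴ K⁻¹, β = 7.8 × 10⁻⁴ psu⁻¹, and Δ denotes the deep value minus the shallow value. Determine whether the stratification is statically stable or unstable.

ΔT = 12.7 − 27.0 = -14.3 K and ΔS = 35.34 − 34.71 = +0.63 psu (deep − shallow).
−αΔT = 3.146 × 10⁻³; βΔS = 4.914 × 10⁻⁴; sum Δρ/ρ₀ = 3.6374 × 10⁻³.
Δρ/ρ₀ > 0, so Δρ > 0: deeper water is denser → statically stable.

stable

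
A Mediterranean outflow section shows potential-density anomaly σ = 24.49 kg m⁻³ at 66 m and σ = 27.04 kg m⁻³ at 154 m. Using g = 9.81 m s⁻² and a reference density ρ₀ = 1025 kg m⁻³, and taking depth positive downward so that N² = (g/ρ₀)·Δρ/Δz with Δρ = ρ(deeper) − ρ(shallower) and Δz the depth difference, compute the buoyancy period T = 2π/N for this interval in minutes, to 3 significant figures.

6.29 min

Δρ = 1027.04 − 1024.49 = 2.55 kg m⁻³ over Δz = 154 − 66 = 88 m.
N² = (9.81/1025) × (2.55/88) = 2.7733 × 10⁻⁴ s⁻².
N = √(2.7733 × 10⁻⁴) = 0.016653 rad s⁻¹, so T = 2π/N = 377.30 s = 6.2883 min ≈ 6.29 min.
A positive N² confirms static stability across the interval.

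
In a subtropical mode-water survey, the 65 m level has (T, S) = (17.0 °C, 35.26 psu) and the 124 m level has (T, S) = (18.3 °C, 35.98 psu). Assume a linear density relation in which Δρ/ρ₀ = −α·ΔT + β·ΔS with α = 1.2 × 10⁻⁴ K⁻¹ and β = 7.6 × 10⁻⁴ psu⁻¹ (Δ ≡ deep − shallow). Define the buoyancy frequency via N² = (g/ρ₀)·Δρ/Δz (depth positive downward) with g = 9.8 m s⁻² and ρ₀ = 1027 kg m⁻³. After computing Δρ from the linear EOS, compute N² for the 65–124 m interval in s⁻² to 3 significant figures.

6.50 × 10⁻⁵ s⁻²

ΔT = +1.3 K, ΔS = +0.72 psu (deep − shallow).
Δρ/ρ₀ = −αΔT + βΔS = -1.56 × 10⁻⁴ + 5.472 × 10⁻⁴ = 3.912 × 10⁻⁴, so Δρ ≈ 0.4018 kg m⁻³.
N² = (g/ρ₀)·Δρ/Δz = g·(Δρ/ρ₀)/Δz = 9.8 × 3.912 × 10⁻⁴ / 59 = 6.4979 × 10⁻⁵ s⁻² ≈ 6.50 × 10⁻⁵ s⁻².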